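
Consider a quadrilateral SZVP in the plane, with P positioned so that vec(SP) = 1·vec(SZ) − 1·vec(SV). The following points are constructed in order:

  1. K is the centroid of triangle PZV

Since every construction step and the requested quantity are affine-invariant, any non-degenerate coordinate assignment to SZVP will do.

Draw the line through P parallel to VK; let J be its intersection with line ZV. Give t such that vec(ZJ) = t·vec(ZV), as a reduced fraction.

Set S = (0, 0), Z = (1, 0), V = (0, 1), P = (1, -1); any affine frame gives the same invariant.
1. K is the centroid of triangle PZV ⇒ K = (2/3, 0)
through P parallel to VK: direction (2/3, -1); meets ZV at J = (-1, 2)
J = Z + t·(V−Z) with t = 2

t = 2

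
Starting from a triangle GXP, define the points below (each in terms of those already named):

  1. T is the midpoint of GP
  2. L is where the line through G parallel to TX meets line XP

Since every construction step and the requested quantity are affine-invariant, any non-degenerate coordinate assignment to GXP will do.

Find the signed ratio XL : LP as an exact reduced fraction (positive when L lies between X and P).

XL:LP = -1/2

Set G = (0, 0), X = (1, 0), P = (0, 1); any affine frame gives the same invariant.
1. T is the midpoint of GP ⇒ T = (0, 1/2)
2. L is where the line through G parallel to TX meets line XP ⇒ L = (2, -1)
L = X + t·(P−X) with t = -1, so XL:LP = t:(1−t) = -1:2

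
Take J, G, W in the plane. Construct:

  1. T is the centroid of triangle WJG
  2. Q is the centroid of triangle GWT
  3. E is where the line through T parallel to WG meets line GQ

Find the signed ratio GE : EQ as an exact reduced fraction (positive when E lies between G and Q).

Choose coordinates J = (0, 0), G = (1, 0), W = (0, 1).
1. T is the centroid of triangle WJG ⇒ T = (1/3, 1/3)
2. Q is the centroid of triangle GWT ⇒ Q = (4/9, 4/9)
3. E is where the line through T parallel to WG meets line GQ ⇒ E = (-2/3, 4/3)
E = G + t·(Q−G) with t = 3, so GE:EQ = t:(1−t) = 3:-2

GE:EQ = -3/2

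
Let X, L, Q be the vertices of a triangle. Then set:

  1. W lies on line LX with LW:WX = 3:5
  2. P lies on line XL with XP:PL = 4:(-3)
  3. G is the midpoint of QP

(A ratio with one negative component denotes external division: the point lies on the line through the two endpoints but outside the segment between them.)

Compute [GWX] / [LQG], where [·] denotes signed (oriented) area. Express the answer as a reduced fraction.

[GWX]:[LQG] = 5/24

Choose coordinates X = (0, 0), L = (1, 0), Q = (0, 1).
1. W lies on line LX with LW:WX = 3:5 ⇒ W = (5/8, 0)
2. P lies on line XL with XP:PL = 4:(-3) ⇒ P = (4, 0)
3. G is the midpoint of QP ⇒ G = (2, 1/2)
2·[GWX] = -5/16, 2·[LQG] = -3/2
[GWX]:[LQG] = -5/16:-3/2 = 5/24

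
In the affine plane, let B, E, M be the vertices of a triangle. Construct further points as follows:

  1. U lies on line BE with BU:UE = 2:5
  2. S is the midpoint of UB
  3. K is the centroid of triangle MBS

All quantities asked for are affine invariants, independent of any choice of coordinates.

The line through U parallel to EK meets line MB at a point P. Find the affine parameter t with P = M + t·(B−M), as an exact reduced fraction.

Assign B = (0, 0), E = (1, 0), M = (0, 1) — the answer is frame-independent, so this choice is without loss of generality.
1. U lies on line BE with BU:UE = 2:5 ⇒ U = (2/7, 0)
2. S is the midpoint of UB ⇒ S = (1/7, 0)
3. K is the centroid of triangle MBS ⇒ K = (1/21, 1/3)
through U parallel to EK: direction (-20/21, 1/3); meets MB at P = (0, 1/10)
P = M + t·(B−M) with t = 9/10

t = 9/10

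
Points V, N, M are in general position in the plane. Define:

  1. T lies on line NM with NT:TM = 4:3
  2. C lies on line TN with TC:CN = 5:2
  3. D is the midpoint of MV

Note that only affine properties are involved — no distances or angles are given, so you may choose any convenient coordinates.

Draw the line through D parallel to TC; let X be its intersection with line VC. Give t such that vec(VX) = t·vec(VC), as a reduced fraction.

Assign V = (0, 0), N = (1, 0), M = (0, 1) — the answer is frame-independent, so this choice is without loss of generality.
1. T lies on line NM with NT:TM = 4:3 ⇒ T = (3/7, 4/7)
2. C lies on line TN with TC:CN = 5:2 ⇒ C = (41/49, 8/49)
3. D is the midpoint of MV ⇒ D = (0, 1/2)
through D parallel to TC: direction (20/49, -20/49); meets VC at X = (41/98, 4/49)
X = V + t·(C−V) with t = 1/2

t = 1/2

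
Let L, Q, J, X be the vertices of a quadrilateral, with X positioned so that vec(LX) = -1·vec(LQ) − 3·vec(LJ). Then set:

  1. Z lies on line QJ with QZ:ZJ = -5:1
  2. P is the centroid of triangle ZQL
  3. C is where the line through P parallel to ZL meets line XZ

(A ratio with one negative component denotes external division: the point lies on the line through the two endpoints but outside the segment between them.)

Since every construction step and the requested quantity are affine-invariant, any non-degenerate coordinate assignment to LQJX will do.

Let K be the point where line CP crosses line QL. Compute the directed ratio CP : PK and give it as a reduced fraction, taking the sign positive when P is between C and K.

CP:PK = 33/8

Choose coordinates L = (0, 0), Q = (1, 0), J = (0, 1), X = (-1, -3).
1. Z lies on line QJ with QZ:ZJ = -5:1 ⇒ Z = (-1/4, 5/4)
2. P is the centroid of triangle ZQL ⇒ P = (1/4, 5/12)
3. C is where the line through P parallel to ZL meets line XZ ⇒ C = (-3/32, 205/96)
line CP meets QL at K = (1/3, 0)
P = C + t·(K−C) with t = 33/41, so CP:PK = 33/41:8/41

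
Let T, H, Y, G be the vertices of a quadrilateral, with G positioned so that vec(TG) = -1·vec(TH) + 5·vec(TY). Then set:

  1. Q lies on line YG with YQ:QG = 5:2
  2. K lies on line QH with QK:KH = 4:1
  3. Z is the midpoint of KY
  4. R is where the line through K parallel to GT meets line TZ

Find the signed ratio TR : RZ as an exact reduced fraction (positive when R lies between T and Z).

TR:RZ = -284/107

Assign T = (0, 0), H = (1, 0), Y = (0, 1), G = (-1, 5) — the answer is frame-independent, so this choice is without loss of generality.
1. Q lies on line YG with YQ:QG = 5:2 ⇒ Q = (-5/7, 27/7)
2. K lies on line QH with QK:KH = 4:1 ⇒ K = (23/35, 27/35)
3. Z is the midpoint of KY ⇒ Z = (23/70, 31/35)
4. R is where the line through K parallel to GT meets line TZ ⇒ R = (3266/6195, 8804/6195)
R = T + t·(Z−T) with t = 284/177, so TR:RZ = t:(1−t) = 284/177:-107/177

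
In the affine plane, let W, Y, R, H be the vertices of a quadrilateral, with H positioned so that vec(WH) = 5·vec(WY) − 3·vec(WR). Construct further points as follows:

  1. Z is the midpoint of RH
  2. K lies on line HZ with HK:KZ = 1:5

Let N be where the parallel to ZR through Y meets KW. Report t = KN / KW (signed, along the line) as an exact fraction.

Assign W = (0, 0), Y = (1, 0), R = (0, 1), H = (5, -3) — the answer is frame-independent, so this choice is without loss of generality.
1. Z is the midpoint of RH ⇒ Z = (5/2, -1)
2. K lies on line HZ with HK:KZ = 1:5 ⇒ K = (55/12, -8/3)
through Y parallel to ZR: direction (-5/2, 2); meets KW at N = (11/3, -32/15)
N = K + t·(W−K) with t = 1/5

t = 1/5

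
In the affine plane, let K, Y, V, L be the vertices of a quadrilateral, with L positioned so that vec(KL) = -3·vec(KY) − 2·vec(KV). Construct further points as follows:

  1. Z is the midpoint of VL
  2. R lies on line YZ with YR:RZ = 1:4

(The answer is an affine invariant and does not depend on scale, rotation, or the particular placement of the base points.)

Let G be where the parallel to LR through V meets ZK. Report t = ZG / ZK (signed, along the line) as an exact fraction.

Work in coordinates with K = (0, 0), Y = (1, 0), V = (0, 1), L = (-3, -2).
1. Z is the midpoint of VL ⇒ Z = (-3/2, -1/2)
2. R lies on line YZ with YR:RZ = 1:4 ⇒ R = (1/2, -1/10)
through V parallel to LR: direction (7/2, 19/10); meets ZK at G = (-105/22, -35/22)
G = Z + t·(K−Z) with t = -24/11

t = -24/11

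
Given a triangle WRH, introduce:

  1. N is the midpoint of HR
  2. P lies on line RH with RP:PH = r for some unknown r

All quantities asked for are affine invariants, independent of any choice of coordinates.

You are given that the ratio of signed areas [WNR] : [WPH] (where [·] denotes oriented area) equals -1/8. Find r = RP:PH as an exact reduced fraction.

r = -3/4

Choose coordinates W = (0, 0), R = (1, 0), H = (0, 1).
1. N is the midpoint of HR ⇒ N = (1/2, 1/2)
2. With RP:PH = r, write λ = r/(r+1) so P = R + λ·(H−R); P is affine-linear in λ
Every point depending on P is an affine combination of P and λ-independent points, so each such coordinate is linear in λ; the λ² term in each signed area is a multiple of (H−R)×(H−R) = 0, so 2·[WNR] and 2·[WPH] are each linear in λ. Evaluating at λ=0 and λ=1:
  2·[WNR] = -1/2,   2·[WPH] = −λ + 1
So [WNR]:[WPH] = (-1/2) / (−λ + 1). Setting this equal to -1/8:
  -1/2 = -1/8·(−λ + 1)  ⇒  λ = -3
Then r = λ/(1−λ) = (-3)/(4) = -3/4. Check: with r = -3/4, P = (4, -3) and [WNR]:[WPH] = -1/8 as required.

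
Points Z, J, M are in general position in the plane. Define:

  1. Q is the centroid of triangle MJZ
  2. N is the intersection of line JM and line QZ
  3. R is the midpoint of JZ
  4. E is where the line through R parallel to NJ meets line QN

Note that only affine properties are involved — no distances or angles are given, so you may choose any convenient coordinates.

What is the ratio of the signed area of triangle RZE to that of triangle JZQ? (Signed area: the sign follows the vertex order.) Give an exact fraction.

[RZE]:[JZQ] = 3/8

Work in coordinates with Z = (0, 0), J = (1, 0), M = (0, 1).
1. Q is the centroid of triangle MJZ ⇒ Q = (1/3, 1/3)
2. N is the intersection of line JM and line QZ ⇒ N = (1/2, 1/2)
3. R is the midpoint of JZ ⇒ R = (1/2, 0)
4. E is where the line through R parallel to NJ meets line QN ⇒ E = (1/4, 1/4)
2·[RZE] = -1/8, 2·[JZQ] = -1/3
[RZE]:[JZQ] = -1/8:-1/3 = 3/8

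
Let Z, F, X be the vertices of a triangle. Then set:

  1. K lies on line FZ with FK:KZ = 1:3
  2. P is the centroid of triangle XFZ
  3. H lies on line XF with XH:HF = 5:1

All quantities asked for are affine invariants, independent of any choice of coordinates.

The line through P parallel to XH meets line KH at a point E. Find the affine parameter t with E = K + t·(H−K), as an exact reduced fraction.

Assign Z = (0, 0), F = (1, 0), X = (0, 1) — the answer is frame-independent, so this choice is without loss of generality.
1. K lies on line FZ with FK:KZ = 1:3 ⇒ K = (3/4, 0)
2. P is the centroid of triangle XFZ ⇒ P = (1/3, 1/3)
3. H lies on line XF with XH:HF = 5:1 ⇒ H = (5/6, 1/6)
through P parallel to XH: direction (5/6, -5/6); meets KH at E = (13/18, -1/18)
E = K + t·(H−K) with t = -1/3

t = -1/3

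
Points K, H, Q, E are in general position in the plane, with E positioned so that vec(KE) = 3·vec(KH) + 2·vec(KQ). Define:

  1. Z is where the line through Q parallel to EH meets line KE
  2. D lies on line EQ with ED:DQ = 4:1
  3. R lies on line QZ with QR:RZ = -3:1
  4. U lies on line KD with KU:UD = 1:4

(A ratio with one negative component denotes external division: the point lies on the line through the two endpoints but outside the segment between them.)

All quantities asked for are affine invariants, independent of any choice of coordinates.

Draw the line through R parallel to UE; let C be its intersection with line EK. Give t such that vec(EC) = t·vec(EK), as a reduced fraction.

t = 11/2

Work in coordinates with K = (0, 0), H = (1, 0), Q = (0, 1), E = (3, 2).
1. Z is where the line through Q parallel to EH meets line KE ⇒ Z = (-3, -2)
2. D lies on line EQ with ED:DQ = 4:1 ⇒ D = (3/5, 6/5)
3. R lies on line QZ with QR:RZ = -3:1 ⇒ R = (-9/2, -7/2)
4. U lies on line KD with KU:UD = 1:4 ⇒ U = (3/25, 6/25)
through R parallel to UE: direction (72/25, 44/25); meets EK at C = (-27/2, -9)
C = E + t·(K−E) with t = 11/2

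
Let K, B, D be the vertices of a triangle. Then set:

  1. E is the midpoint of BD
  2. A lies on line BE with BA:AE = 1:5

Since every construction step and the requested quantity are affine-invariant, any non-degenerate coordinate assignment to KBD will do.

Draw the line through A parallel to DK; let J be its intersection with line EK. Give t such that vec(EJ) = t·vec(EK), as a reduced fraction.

Set K = (0, 0), B = (1, 0), D = (0, 1); any affine frame gives the same invariant.
1. E is the midpoint of BD ⇒ E = (1/2, 1/2)
2. A lies on line BE with BA:AE = 1:5 ⇒ A = (11/12, 1/12)
through A parallel to DK: direction (0, -1); meets EK at J = (11/12, 11/12)
J = E + t·(K−E) with t = -5/6

t = -5/6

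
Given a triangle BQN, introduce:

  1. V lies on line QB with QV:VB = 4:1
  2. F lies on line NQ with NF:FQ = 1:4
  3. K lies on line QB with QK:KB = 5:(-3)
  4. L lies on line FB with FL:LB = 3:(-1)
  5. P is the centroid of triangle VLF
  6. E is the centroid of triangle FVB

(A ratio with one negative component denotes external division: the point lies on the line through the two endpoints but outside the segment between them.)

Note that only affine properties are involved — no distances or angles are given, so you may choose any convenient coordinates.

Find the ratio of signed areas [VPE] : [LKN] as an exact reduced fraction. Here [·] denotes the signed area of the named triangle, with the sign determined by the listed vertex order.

[VPE]:[LKN] = 2/225

Work in coordinates with B = (0, 0), Q = (1, 0), N = (0, 1).
1. V lies on line QB with QV:VB = 4:1 ⇒ V = (1/5, 0)
2. F lies on line NQ with NF:FQ = 1:4 ⇒ F = (1/5, 4/5)
3. K lies on line QB with QK:KB = 5:(-3) ⇒ K = (-3/2, 0)
4. L lies on line FB with FL:LB = 3:(-1) ⇒ L = (-1/10, -2/5)
5. P is the centroid of triangle VLF ⇒ P = (1/10, 2/15)
6. E is the centroid of triangle FVB ⇒ E = (2/15, 4/15)
2·[VPE] = -4/225, 2·[LKN] = -2
[VPE]:[LKN] = -4/225:-2 = 2/225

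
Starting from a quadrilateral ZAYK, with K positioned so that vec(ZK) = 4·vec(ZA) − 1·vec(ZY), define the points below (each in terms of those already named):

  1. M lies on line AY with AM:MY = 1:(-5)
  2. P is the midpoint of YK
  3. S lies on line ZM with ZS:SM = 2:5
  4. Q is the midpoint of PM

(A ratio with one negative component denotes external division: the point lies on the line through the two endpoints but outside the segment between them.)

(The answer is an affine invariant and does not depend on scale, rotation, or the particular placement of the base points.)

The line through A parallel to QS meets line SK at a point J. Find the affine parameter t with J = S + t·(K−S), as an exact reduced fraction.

t = -7/55

Choose coordinates Z = (0, 0), A = (1, 0), Y = (0, 1), K = (4, -1).
1. M lies on line AY with AM:MY = 1:(-5) ⇒ M = (5/4, -1/4)
2. P is the midpoint of YK ⇒ P = (2, 0)
3. S lies on line ZM with ZS:SM = 2:5 ⇒ S = (5/14, -1/14)
4. Q is the midpoint of PM ⇒ Q = (13/8, -1/8)
through A parallel to QS: direction (-71/56, 3/56); meets SK at J = (-41/385, 18/385)
J = S + t·(K−S) with t = -7/55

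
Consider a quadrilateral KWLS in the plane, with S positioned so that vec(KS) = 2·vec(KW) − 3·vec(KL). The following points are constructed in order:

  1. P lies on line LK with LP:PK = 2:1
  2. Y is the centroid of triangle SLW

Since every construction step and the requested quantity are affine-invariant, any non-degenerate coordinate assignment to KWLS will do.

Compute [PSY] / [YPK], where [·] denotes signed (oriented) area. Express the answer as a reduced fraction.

[PSY]:[YPK] = 4

Set K = (0, 0), W = (1, 0), L = (0, 1), S = (2, -3); any affine frame gives the same invariant.
1. P lies on line LK with LP:PK = 2:1 ⇒ P = (0, 1/3)
2. Y is the centroid of triangle SLW ⇒ Y = (1, -2/3)
2·[PSY] = 4/3, 2·[YPK] = 1/3
[PSY]:[YPK] = 4/3:1/3 = 4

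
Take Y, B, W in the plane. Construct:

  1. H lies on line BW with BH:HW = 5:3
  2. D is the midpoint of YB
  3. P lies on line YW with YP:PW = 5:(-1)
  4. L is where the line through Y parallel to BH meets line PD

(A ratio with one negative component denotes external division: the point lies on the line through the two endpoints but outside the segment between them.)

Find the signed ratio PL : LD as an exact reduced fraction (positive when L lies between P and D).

PL:LD = -5/2

Assign Y = (0, 0), B = (1, 0), W = (0, 1) — the answer is frame-independent, so this choice is without loss of generality.
1. H lies on line BW with BH:HW = 5:3 ⇒ H = (3/8, 5/8)
2. D is the midpoint of YB ⇒ D = (1/2, 0)
3. P lies on line YW with YP:PW = 5:(-1) ⇒ P = (0, 5/4)
4. L is where the line through Y parallel to BH meets line PD ⇒ L = (5/6, -5/6)
L = P + t·(D−P) with t = 5/3, so PL:LD = t:(1−t) = 5/3:-2/3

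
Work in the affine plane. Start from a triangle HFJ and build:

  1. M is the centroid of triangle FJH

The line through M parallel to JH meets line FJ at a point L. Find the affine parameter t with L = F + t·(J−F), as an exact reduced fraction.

t = 2/3

Work in coordinates with H = (0, 0), F = (1, 0), J = (0, 1).
1. M is the centroid of triangle FJH ⇒ M = (1/3, 1/3)
through M parallel to JH: direction (0, -1); meets FJ at L = (1/3, 2/3)
L = F + t·(J−F) with t = 2/3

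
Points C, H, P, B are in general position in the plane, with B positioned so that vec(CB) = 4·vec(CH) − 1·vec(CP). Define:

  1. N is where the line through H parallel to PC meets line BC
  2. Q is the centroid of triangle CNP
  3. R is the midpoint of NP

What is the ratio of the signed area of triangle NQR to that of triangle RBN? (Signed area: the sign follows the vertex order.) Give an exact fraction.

Choose coordinates C = (0, 0), H = (1, 0), P = (0, 1), B = (4, -1).
1. N is where the line through H parallel to PC meets line BC ⇒ N = (1, -1/4)
2. Q is the centroid of triangle CNP ⇒ Q = (1/3, 1/4)
3. R is the midpoint of NP ⇒ R = (1/2, 3/8)
2·[NQR] = -1/6, 2·[RBN] = -3/2
[NQR]:[RBN] = -1/6:-3/2 = 1/9

[NQR]:[RBN] = 1/9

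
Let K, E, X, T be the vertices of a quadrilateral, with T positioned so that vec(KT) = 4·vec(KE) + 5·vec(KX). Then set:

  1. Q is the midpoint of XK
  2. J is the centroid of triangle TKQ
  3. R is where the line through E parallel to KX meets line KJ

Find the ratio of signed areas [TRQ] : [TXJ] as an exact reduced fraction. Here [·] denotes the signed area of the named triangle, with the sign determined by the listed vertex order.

[TRQ]:[TXJ] = -1/2

Assign K = (0, 0), E = (1, 0), X = (0, 1), T = (4, 5) — the answer is frame-independent, so this choice is without loss of generality.
1. Q is the midpoint of XK ⇒ Q = (0, 1/2)
2. J is the centroid of triangle TKQ ⇒ J = (4/3, 11/6)
3. R is where the line through E parallel to KX meets line KJ ⇒ R = (1, 11/8)
2·[TRQ] = -1, 2·[TXJ] = 2
[TRQ]:[TXJ] = -1:2 = -1/2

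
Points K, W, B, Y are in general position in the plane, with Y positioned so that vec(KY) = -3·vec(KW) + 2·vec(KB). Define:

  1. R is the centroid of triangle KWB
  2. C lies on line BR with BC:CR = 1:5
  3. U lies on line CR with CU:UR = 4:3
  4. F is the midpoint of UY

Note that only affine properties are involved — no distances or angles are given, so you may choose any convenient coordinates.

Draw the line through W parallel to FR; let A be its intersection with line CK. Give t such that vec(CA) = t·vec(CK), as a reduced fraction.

t = 2/5

Set K = (0, 0), W = (1, 0), B = (0, 1), Y = (-3, 2); any affine frame gives the same invariant.
1. R is the centroid of triangle KWB ⇒ R = (1/3, 1/3)
2. C lies on line BR with BC:CR = 1:5 ⇒ C = (1/18, 8/9)
3. U lies on line CR with CU:UR = 4:3 ⇒ U = (3/14, 4/7)
4. F is the midpoint of UY ⇒ F = (-39/28, 9/7)
through W parallel to FR: direction (145/84, -20/21); meets CK at A = (1/30, 8/15)
A = C + t·(K−C) with t = 2/5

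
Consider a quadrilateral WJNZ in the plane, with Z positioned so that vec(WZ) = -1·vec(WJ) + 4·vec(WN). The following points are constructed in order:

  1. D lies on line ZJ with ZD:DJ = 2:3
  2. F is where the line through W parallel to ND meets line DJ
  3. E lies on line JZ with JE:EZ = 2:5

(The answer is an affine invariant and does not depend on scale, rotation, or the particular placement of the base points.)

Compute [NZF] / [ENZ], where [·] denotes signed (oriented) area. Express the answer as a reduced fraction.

[NZF]:[ENZ] = 21/50

Work in coordinates with W = (0, 0), J = (1, 0), N = (0, 1), Z = (-1, 4).
1. D lies on line ZJ with ZD:DJ = 2:3 ⇒ D = (-1/5, 12/5)
2. F is where the line through W parallel to ND meets line DJ ⇒ F = (-2/5, 14/5)
3. E lies on line JZ with JE:EZ = 2:5 ⇒ E = (3/7, 8/7)
2·[NZF] = -3/5, 2·[ENZ] = -10/7
[NZF]:[ENZ] = -3/5:-10/7 = 21/50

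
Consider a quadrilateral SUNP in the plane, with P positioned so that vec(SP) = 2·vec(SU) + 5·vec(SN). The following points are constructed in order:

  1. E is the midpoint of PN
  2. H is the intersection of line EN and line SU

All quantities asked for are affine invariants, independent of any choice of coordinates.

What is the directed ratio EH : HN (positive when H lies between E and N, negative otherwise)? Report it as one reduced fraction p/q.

EH:HN = -3

Choose coordinates S = (0, 0), U = (1, 0), N = (0, 1), P = (2, 5).
1. E is the midpoint of PN ⇒ E = (1, 3)
2. H is the intersection of line EN and line SU ⇒ H = (-1/2, 0)
H = E + t·(N−E) with t = 3/2, so EH:HN = t:(1−t) = 3/2:-1/2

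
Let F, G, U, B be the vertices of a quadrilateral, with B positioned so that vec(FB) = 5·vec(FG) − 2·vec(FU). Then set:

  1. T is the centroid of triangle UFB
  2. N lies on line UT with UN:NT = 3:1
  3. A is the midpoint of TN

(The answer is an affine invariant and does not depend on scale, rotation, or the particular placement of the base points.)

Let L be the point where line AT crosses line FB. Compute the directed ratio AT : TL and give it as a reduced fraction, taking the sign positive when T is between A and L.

AT:TL = 1/4

Set F = (0, 0), G = (1, 0), U = (0, 1), B = (5, -2); any affine frame gives the same invariant.
1. T is the centroid of triangle UFB ⇒ T = (5/3, -1/3)
2. N lies on line UT with UN:NT = 3:1 ⇒ N = (5/4, 0)
3. A is the midpoint of TN ⇒ A = (35/24, -1/6)
line AT meets FB at L = (5/2, -1)
T = A + t·(L−A) with t = 1/5, so AT:TL = 1/5:4/5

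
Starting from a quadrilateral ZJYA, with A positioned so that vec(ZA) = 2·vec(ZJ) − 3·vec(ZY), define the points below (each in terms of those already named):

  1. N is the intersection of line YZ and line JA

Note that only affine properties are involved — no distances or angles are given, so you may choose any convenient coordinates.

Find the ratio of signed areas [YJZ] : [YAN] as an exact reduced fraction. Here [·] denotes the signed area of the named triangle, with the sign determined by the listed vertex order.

[YJZ]:[YAN] = -1/4

Assign Z = (0, 0), J = (1, 0), Y = (0, 1), A = (2, -3) — the answer is frame-independent, so this choice is without loss of generality.
1. N is the intersection of line YZ and line JA ⇒ N = (0, 3)
2·[YJZ] = -1, 2·[YAN] = 4
[YJZ]:[YAN] = -1:4 = -1/4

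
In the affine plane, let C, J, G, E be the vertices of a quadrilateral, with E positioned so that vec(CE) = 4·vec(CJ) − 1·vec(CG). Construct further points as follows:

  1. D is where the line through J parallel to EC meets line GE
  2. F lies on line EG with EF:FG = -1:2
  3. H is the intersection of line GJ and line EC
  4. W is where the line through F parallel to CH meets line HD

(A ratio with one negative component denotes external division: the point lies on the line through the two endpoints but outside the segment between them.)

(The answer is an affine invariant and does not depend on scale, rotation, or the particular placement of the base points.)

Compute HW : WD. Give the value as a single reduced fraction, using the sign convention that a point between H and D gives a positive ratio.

Work in coordinates with C = (0, 0), J = (1, 0), G = (0, 1), E = (4, -1).
1. D is where the line through J parallel to EC meets line GE ⇒ D = (3, -1/2)
2. F lies on line EG with EF:FG = -1:2 ⇒ F = (8, -3)
3. H is the intersection of line GJ and line EC ⇒ H = (4/3, -1/3)
4. W is where the line through F parallel to CH meets line HD ⇒ W = (-16/3, 1/3)
W = H + t·(D−H) with t = -4, so HW:WD = t:(1−t) = -4:5

HW:WD = -4/5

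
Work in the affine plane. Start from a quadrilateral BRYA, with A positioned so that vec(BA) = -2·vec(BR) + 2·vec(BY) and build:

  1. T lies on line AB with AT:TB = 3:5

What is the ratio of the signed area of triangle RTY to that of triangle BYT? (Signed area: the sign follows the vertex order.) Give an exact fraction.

Set B = (0, 0), R = (1, 0), Y = (0, 1), A = (-2, 2); any affine frame gives the same invariant.
1. T lies on line AB with AT:TB = 3:5 ⇒ T = (-5/4, 5/4)
2·[RTY] = -1, 2·[BYT] = 5/4
[RTY]:[BYT] = -1:5/4 = -4/5

[RTY]:[BYT] = -4/5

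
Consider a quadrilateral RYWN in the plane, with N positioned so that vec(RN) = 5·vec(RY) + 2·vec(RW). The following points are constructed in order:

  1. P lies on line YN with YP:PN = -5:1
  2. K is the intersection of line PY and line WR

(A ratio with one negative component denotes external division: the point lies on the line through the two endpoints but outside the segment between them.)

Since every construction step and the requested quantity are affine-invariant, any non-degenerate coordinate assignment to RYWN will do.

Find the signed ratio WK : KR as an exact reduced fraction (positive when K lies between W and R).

Choose coordinates R = (0, 0), Y = (1, 0), W = (0, 1), N = (5, 2).
1. P lies on line YN with YP:PN = -5:1 ⇒ P = (6, 5/2)
2. K is the intersection of line PY and line WR ⇒ K = (0, -1/2)
K = W + t·(R−W) with t = 3/2, so WK:KR = t:(1−t) = 3/2:-1/2

WK:KR = -3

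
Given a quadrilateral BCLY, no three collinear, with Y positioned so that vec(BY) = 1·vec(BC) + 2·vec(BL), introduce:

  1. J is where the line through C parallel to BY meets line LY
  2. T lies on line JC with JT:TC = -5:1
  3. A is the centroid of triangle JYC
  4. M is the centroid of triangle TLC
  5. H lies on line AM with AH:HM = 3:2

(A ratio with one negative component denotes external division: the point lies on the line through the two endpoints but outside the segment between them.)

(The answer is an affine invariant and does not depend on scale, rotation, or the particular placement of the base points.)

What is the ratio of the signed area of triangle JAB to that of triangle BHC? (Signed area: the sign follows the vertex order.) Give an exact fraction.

[JAB]:[BHC] = 5/6

Set B = (0, 0), C = (1, 0), L = (0, 1), Y = (1, 2); any affine frame gives the same invariant.
1. J is where the line through C parallel to BY meets line LY ⇒ J = (3, 4)
2. T lies on line JC with JT:TC = -5:1 ⇒ T = (1/2, -1)
3. A is the centroid of triangle JYC ⇒ A = (5/3, 2)
4. M is the centroid of triangle TLC ⇒ M = (1/2, 0)
5. H lies on line AM with AH:HM = 3:2 ⇒ H = (29/30, 4/5)
2·[JAB] = -2/3, 2·[BHC] = -4/5
[JAB]:[BHC] = -2/3:-4/5 = 5/6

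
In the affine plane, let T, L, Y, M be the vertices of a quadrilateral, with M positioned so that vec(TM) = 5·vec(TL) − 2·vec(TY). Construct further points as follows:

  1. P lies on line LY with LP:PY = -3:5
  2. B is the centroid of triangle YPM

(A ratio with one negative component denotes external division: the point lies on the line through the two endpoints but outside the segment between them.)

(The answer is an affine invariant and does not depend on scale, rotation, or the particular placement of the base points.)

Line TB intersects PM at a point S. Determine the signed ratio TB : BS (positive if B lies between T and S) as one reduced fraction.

Set T = (0, 0), L = (1, 0), Y = (0, 1), M = (5, -2); any affine frame gives the same invariant.
1. P lies on line LY with LP:PY = -3:5 ⇒ P = (5/2, -3/2)
2. B is the centroid of triangle YPM ⇒ B = (5/2, -5/6)
line TB meets PM at S = (15/2, -5/2)
B = T + t·(S−T) with t = 1/3, so TB:BS = 1/3:2/3

TB:BS = 1/2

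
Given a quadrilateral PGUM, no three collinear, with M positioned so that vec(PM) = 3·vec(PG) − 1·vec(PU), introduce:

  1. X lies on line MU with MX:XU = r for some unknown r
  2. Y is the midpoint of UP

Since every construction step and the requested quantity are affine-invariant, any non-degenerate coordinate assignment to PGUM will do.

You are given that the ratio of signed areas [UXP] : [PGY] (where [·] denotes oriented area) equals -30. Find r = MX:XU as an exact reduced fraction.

r = -4/5

Work in coordinates with P = (0, 0), G = (1, 0), U = (0, 1), M = (3, -1).
1. With MX:XU = r, write λ = r/(r+1) so X = M + λ·(U−M); X is affine-linear in λ
2. Y is the midpoint of UP ⇒ Y = (0, 1/2)
Every point depending on X is an affine combination of X and λ-independent points, so each such coordinate is linear in λ; the λ² term in each signed area is a multiple of (U−M)×(U−M) = 0, so 2·[UXP] and 2·[PGY] are each linear in λ. Evaluating at λ=0 and λ=1:
  2·[UXP] = 3·λ − 3,   2·[PGY] = 1/2
So [UXP]:[PGY] = (3·λ − 3) / (1/2). Setting this equal to -30:
  3·λ − 3 = -30·(1/2)  ⇒  λ = -4
Then r = λ/(1−λ) = (-4)/(5) = -4/5. Check: with r = -4/5, X = (15, -9) and [UXP]:[PGY] = -30 as required.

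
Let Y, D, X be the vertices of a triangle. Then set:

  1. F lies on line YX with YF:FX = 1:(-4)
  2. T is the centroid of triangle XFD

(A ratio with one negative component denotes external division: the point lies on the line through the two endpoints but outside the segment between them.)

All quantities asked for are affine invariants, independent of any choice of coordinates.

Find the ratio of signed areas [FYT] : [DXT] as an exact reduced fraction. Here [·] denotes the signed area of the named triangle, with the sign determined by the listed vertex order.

Choose coordinates Y = (0, 0), D = (1, 0), X = (0, 1).
1. F lies on line YX with YF:FX = 1:(-4) ⇒ F = (0, -1/3)
2. T is the centroid of triangle XFD ⇒ T = (1/3, 2/9)
2·[FYT] = -1/9, 2·[DXT] = 4/9
[FYT]:[DXT] = -1/9:4/9 = -1/4

[FYT]:[DXT] = -1/4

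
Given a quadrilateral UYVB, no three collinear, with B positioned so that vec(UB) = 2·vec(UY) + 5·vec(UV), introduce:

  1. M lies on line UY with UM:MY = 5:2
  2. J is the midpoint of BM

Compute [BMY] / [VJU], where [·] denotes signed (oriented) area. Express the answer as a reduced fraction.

[BMY]:[VJU] = -20/19

Assign U = (0, 0), Y = (1, 0), V = (0, 1), B = (2, 5) — the answer is frame-independent, so this choice is without loss of generality.
1. M lies on line UY with UM:MY = 5:2 ⇒ M = (5/7, 0)
2. J is the midpoint of BM ⇒ J = (19/14, 5/2)
2·[BMY] = 10/7, 2·[VJU] = -19/14
[BMY]:[VJU] = 10/7:-19/14 = -20/19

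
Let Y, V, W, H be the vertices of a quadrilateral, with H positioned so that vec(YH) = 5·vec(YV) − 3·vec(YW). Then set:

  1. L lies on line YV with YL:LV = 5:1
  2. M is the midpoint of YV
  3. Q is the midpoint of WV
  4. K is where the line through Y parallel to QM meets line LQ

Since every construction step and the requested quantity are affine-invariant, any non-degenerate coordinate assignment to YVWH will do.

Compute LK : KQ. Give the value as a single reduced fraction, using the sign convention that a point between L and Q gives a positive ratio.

LK:KQ = -5/3

Assign Y = (0, 0), V = (1, 0), W = (0, 1), H = (5, -3) — the answer is frame-independent, so this choice is without loss of generality.
1. L lies on line YV with YL:LV = 5:1 ⇒ L = (5/6, 0)
2. M is the midpoint of YV ⇒ M = (1/2, 0)
3. Q is the midpoint of WV ⇒ Q = (1/2, 1/2)
4. K is where the line through Y parallel to QM meets line LQ ⇒ K = (0, 5/4)
K = L + t·(Q−L) with t = 5/2, so LK:KQ = t:(1−t) = 5/2:-3/2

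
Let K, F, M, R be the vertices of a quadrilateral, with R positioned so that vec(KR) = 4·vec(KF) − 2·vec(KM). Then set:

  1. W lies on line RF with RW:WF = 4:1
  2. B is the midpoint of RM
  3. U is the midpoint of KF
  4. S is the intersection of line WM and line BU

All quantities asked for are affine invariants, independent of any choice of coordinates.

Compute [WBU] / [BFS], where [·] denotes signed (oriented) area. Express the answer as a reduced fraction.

Assign K = (0, 0), F = (1, 0), M = (0, 1), R = (4, -2) — the answer is frame-independent, so this choice is without loss of generality.
1. W lies on line RF with RW:WF = 4:1 ⇒ W = (8/5, -2/5)
2. B is the midpoint of RM ⇒ B = (2, -1/2)
3. U is the midpoint of KF ⇒ U = (1/2, 0)
4. S is the intersection of line WM and line BU ⇒ S = (20/13, -9/26)
2·[WBU] = 1/20, 2·[BFS] = 1/13
[WBU]:[BFS] = 1/20:1/13 = 13/20

[WBU]:[BFS] = 13/20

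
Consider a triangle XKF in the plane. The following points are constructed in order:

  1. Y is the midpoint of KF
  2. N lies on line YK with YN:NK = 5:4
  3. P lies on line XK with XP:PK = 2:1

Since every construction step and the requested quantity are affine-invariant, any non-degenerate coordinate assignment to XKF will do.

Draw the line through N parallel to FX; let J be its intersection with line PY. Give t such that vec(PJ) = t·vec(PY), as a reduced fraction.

t = -2/3

Set X = (0, 0), K = (1, 0), F = (0, 1); any affine frame gives the same invariant.
1. Y is the midpoint of KF ⇒ Y = (1/2, 1/2)
2. N lies on line YK with YN:NK = 5:4 ⇒ N = (7/9, 2/9)
3. P lies on line XK with XP:PK = 2:1 ⇒ P = (2/3, 0)
through N parallel to FX: direction (0, -1); meets PY at J = (7/9, -1/3)
J = P + t·(Y−P) with t = -2/3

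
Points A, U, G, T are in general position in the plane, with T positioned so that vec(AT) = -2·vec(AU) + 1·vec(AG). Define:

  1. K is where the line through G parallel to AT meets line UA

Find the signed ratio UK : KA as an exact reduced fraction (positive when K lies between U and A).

Choose coordinates A = (0, 0), U = (1, 0), G = (0, 1), T = (-2, 1).
1. K is where the line through G parallel to AT meets line UA ⇒ K = (2, 0)
K = U + t·(A−U) with t = -1, so UK:KA = t:(1−t) = -1:2

UK:KA = -1/2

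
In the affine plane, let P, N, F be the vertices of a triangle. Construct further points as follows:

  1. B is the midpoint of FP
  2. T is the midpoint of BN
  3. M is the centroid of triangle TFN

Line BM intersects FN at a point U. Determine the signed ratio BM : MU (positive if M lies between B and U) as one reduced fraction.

Set P = (0, 0), N = (1, 0), F = (0, 1); any affine frame gives the same invariant.
1. B is the midpoint of FP ⇒ B = (0, 1/2)
2. T is the midpoint of BN ⇒ T = (1/2, 1/4)
3. M is the centroid of triangle TFN ⇒ M = (1/2, 5/12)
line BM meets FN at U = (3/5, 2/5)
M = B + t·(U−B) with t = 5/6, so BM:MU = 5/6:1/6

BM:MU = 5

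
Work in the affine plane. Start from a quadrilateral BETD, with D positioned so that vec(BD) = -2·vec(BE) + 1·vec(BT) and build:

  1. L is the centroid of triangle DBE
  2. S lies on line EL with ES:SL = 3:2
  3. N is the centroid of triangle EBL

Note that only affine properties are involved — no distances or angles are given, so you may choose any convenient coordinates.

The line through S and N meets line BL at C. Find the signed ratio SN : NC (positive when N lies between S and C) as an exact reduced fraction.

Work in coordinates with B = (0, 0), E = (1, 0), T = (0, 1), D = (-2, 1).
1. L is the centroid of triangle DBE ⇒ L = (-1/3, 1/3)
2. S lies on line EL with ES:SL = 3:2 ⇒ S = (1/5, 1/5)
3. N is the centroid of triangle EBL ⇒ N = (2/9, 1/9)
line SN meets BL at C = (1/3, -1/3)
N = S + t·(C−S) with t = 1/6, so SN:NC = 1/6:5/6

SN:NC = 1/5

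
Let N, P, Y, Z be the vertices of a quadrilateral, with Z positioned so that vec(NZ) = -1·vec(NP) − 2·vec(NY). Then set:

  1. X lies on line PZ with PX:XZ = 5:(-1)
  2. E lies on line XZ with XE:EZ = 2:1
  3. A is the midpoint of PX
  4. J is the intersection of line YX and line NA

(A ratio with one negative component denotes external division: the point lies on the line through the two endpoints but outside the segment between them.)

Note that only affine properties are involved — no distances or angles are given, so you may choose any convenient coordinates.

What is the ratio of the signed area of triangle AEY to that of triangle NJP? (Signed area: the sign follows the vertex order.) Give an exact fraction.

Choose coordinates N = (0, 0), P = (1, 0), Y = (0, 1), Z = (-1, -2).
1. X lies on line PZ with PX:XZ = 5:(-1) ⇒ X = (-3/2, -5/2)
2. E lies on line XZ with XE:EZ = 2:1 ⇒ E = (-7/6, -13/6)
3. A is the midpoint of PX ⇒ A = (-1/4, -5/4)
4. J is the intersection of line YX and line NA ⇒ J = (3/8, 15/8)
2·[AEY] = -11/6, 2·[NJP] = -15/8
[AEY]:[NJP] = -11/6:-15/8 = 44/45

[AEY]:[NJP] = 44/45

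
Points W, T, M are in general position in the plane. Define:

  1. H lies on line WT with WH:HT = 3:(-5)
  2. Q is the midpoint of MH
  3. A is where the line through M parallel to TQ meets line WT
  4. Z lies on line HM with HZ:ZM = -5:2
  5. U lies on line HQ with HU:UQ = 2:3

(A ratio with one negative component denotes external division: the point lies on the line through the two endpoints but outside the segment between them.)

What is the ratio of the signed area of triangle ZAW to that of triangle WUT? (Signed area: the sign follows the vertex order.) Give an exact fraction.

[ZAW]:[WUT] = 175/6

Choose coordinates W = (0, 0), T = (1, 0), M = (0, 1).
1. H lies on line WT with WH:HT = 3:(-5) ⇒ H = (-3/2, 0)
2. Q is the midpoint of MH ⇒ Q = (-3/4, 1/2)
3. A is where the line through M parallel to TQ meets line WT ⇒ A = (7/2, 0)
4. Z lies on line HM with HZ:ZM = -5:2 ⇒ Z = (1, 5/3)
5. U lies on line HQ with HU:UQ = 2:3 ⇒ U = (-6/5, 1/5)
2·[ZAW] = -35/6, 2·[WUT] = -1/5
[ZAW]:[WUT] = -35/6:-1/5 = 175/6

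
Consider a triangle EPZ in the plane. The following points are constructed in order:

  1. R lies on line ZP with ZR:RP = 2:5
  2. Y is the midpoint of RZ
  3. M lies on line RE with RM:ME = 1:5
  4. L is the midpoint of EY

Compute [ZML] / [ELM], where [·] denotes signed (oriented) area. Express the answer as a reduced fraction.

Work in coordinates with E = (0, 0), P = (1, 0), Z = (0, 1).
1. R lies on line ZP with ZR:RP = 2:5 ⇒ R = (2/7, 5/7)
2. Y is the midpoint of RZ ⇒ Y = (1/7, 6/7)
3. M lies on line RE with RM:ME = 1:5 ⇒ M = (5/21, 25/42)
4. L is the midpoint of EY ⇒ L = (1/14, 3/7)
2·[ZML] = -3/28, 2·[ELM] = -5/84
[ZML]:[ELM] = -3/28:-5/84 = 9/5

[ZML]:[ELM] = 9/5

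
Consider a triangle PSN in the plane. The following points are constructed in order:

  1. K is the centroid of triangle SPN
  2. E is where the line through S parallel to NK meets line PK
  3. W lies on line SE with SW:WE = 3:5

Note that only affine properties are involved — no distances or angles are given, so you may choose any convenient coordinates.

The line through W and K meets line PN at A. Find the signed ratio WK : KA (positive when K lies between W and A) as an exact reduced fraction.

WK:KA = 13/8

Work in coordinates with P = (0, 0), S = (1, 0), N = (0, 1).
1. K is the centroid of triangle SPN ⇒ K = (1/3, 1/3)
2. E is where the line through S parallel to NK meets line PK ⇒ E = (2/3, 2/3)
3. W lies on line SE with SW:WE = 3:5 ⇒ W = (7/8, 1/4)
line WK meets PN at A = (0, 5/13)
K = W + t·(A−W) with t = 13/21, so WK:KA = 13/21:8/21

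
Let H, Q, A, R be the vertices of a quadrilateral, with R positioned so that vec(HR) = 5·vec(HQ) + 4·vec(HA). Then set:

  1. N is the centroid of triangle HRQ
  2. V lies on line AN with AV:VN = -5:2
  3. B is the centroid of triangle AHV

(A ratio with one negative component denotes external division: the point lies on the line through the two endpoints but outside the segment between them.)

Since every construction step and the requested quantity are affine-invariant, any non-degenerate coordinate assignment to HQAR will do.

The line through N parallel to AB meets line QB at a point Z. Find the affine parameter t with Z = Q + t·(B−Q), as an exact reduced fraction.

Work in coordinates with H = (0, 0), Q = (1, 0), A = (0, 1), R = (5, 4).
1. N is the centroid of triangle HRQ ⇒ N = (2, 4/3)
2. V lies on line AN with AV:VN = -5:2 ⇒ V = (10/3, 14/9)
3. B is the centroid of triangle AHV ⇒ B = (10/9, 23/27)
through N parallel to AB: direction (10/9, -4/27); meets QB at Z = (139/117, 506/351)
Z = Q + t·(B−Q) with t = 22/13

t = 22/13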